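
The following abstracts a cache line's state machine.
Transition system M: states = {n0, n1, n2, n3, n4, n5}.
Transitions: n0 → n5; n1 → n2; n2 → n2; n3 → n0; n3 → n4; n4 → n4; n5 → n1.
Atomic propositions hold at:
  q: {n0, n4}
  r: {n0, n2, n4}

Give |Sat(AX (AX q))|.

Sat(AX q) = {s : every successor in {n0, n4}} = {n3, n4}
Sat(AX (AX q)) = {s : every successor in {n3, n4}} = {n4}
|Sat(AX (AX q))| = |{n4}| = 1.

1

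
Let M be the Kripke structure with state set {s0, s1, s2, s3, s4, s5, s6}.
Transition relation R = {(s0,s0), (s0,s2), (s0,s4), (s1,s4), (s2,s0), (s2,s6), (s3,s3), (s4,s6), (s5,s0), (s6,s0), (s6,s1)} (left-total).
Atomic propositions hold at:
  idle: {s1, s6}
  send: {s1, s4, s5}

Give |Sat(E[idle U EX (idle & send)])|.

Sat(idle & send) = {s1}
Sat(EX (idle & send)) = {s : some successor in {s1}} = {s6}
E[idle U EX (idle & send)]: least fixpoint, start Z0 = Sat(EX (idle & send)) = {s6}, add states in Sat(idle) with some successor in Z. Already a fixed point.
Sat(E[idle U EX (idle & send)]) = {s6}
|Sat(E[idle U EX (idle & send)])| = |{s6}| = 1.

1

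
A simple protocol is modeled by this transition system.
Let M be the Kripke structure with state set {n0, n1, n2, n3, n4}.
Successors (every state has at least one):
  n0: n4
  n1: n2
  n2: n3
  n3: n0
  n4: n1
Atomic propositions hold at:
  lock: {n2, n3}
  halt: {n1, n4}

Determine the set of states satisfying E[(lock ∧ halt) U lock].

{n2, n3}

Sat(lock ∧ halt) = ∅
E[(lock ∧ halt) U lock]: least fixpoint, start Z0 = Sat(lock) = {n2, n3}, add states in Sat(lock ∧ halt) with some successor in Z. Already a fixed point.
Sat(E[(lock ∧ halt) U lock]) = {n2, n3}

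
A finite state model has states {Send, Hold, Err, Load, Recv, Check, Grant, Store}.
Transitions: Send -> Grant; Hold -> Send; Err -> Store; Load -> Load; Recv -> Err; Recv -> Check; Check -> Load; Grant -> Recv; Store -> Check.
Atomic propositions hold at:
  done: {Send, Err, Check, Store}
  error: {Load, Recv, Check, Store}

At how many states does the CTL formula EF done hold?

7

EF done: least fixpoint, start Z0 = {Send, Err, Check, Store}, add states with some successor in Z. Z1 = {Send, Hold, Err, Recv, Check, Store}; Z2 = {Send, Hold, Err, Recv, Check, Grant, Store}; fixed.
Sat(EF done) = {Send, Hold, Err, Recv, Check, Grant, Store}
|Sat(EF done)| = |{Send, Hold, Err, Recv, Check, Grant, Store}| = 7.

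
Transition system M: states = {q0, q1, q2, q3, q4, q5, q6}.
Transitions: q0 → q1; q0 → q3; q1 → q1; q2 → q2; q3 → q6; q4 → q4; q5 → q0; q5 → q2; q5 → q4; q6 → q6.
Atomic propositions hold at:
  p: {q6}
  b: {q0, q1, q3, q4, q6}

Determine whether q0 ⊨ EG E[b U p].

E[b U p]: least fixpoint, start Z0 = Sat(p) = {q6}, add states in Sat(b) with some successor in Z. Z1 = {q3, q6}; Z2 = {q0, q3, q6}; fixed.
Sat(E[b U p]) = {q0, q3, q6}
EG E[b U p]: greatest fixpoint, start Z0 = {q0, q3, q6}, keep only states in Sat with some successor in Z. Already a fixed point.
Sat(EG E[b U p]) = {q0, q3, q6}
q0 ∈ Sat(EG E[b U p]) = {q0, q3, q6}, so the formula holds at q0.

Yes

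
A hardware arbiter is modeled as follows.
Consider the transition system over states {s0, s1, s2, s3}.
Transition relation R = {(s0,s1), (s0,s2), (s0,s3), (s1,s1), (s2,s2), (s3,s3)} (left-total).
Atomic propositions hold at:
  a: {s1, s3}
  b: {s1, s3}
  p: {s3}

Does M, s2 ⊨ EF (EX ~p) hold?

Yes

Sat(~p) = {s0, s1, s2}
Sat(EX ~p) = {s : some successor in {s0, s1, s2}} = {s0, s1, s2}
EF (EX ~p): least fixpoint, start Z0 = {s0, s1, s2}, add states with some successor in Z. Already a fixed point.
Sat(EF (EX ~p)) = {s0, s1, s2}
s2 ∈ Sat(EF (EX ~p)) = {s0, s1, s2}, so the formula holds at s2.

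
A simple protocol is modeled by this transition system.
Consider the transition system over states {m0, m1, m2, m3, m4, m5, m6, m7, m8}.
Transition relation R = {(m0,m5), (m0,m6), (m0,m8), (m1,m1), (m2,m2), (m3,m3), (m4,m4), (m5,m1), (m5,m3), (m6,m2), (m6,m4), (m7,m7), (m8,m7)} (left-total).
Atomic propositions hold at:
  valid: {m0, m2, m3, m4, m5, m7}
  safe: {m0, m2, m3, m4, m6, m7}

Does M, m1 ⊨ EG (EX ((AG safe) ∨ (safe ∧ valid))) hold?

No

AG safe: greatest fixpoint, start Z0 = {m0, m2, m3, m4, m6, m7}, keep only states in Sat with every successor in Z. Z1 = {m2, m3, m4, m6, m7}; fixed.
Sat(AG safe) = {m2, m3, m4, m6, m7}
Sat(safe ∧ valid) = {m0, m2, m3, m4, m7}
Sat((AG safe) ∨ (safe ∧ valid)) = {m0, m2, m3, m4, m6, m7}
Sat(EX ((AG safe) ∨ (safe ∧ valid))) = {s : some successor in {m0, m2, m3, m4, m6, m7}} = {m0, m2, m3, m4, m5, m6, m7, m8}
EG (EX ((AG safe) ∨ (safe ∧ valid))): greatest fixpoint, start Z0 = {m0, m2, m3, m4, m5, m6, m7, m8}, keep only states in Sat with some successor in Z. Already a fixed point.
Sat(EG (EX ((AG safe) ∨ (safe ∧ valid)))) = {m0, m2, m3, m4, m5, m6, m7, m8}
m1 ∉ Sat(EG (EX ((AG safe) ∨ (safe ∧ valid)))) = {m0, m2, m3, m4, m5, m6, m7, m8}, so the formula does not hold at m1.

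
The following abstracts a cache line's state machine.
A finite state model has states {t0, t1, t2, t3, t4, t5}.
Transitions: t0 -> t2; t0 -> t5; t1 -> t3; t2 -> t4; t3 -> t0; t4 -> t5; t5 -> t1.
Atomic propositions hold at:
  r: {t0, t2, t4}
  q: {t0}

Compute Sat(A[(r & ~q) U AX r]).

{t2, t3}

Sat(~q) = {t1, t2, t3, t4, t5}
Sat(r & ~q) = {t2, t4}
Sat(AX r) = {s : every successor in {t0, t2, t4}} = {t2, t3}
A[(r & ~q) U AX r]: least fixpoint, start Z0 = Sat(AX r) = {t2, t3}, add states in Sat(r & ~q) with every successor in Z. Already a fixed point.
Sat(A[(r & ~q) U AX r]) = {t2, t3}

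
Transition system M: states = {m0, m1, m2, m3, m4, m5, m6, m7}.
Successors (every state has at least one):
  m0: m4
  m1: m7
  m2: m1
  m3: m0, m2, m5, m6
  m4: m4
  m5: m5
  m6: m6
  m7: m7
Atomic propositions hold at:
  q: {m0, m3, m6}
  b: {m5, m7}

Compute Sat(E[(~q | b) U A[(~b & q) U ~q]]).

Sat(~q) = {m1, m2, m4, m5, m7}
Sat(~q | b) = {m1, m2, m4, m5, m7}
Sat(~b) = {m0, m1, m2, m3, m4, m6}
Sat(~b & q) = {m0, m3, m6}
A[(~b & q) U ~q]: least fixpoint, start Z0 = Sat(~q) = {m1, m2, m4, m5, m7}, add states in Sat(~b & q) with every successor in Z. Z1 = {m0, m1, m2, m4, m5, m7}; fixed.
Sat(A[(~b & q) U ~q]) = {m0, m1, m2, m4, m5, m7}
E[(~q | b) U A[(~b & q) U ~q]]: least fixpoint, start Z0 = Sat(A[(~b & q) U ~q]) = {m0, m1, m2, m4, m5, m7}, add states in Sat(~q | b) with some successor in Z. Already a fixed point.
Sat(E[(~q | b) U A[(~b & q) U ~q]]) = {m0, m1, m2, m4, m5, m7}

{m0, m1, m2, m4, m5, m7}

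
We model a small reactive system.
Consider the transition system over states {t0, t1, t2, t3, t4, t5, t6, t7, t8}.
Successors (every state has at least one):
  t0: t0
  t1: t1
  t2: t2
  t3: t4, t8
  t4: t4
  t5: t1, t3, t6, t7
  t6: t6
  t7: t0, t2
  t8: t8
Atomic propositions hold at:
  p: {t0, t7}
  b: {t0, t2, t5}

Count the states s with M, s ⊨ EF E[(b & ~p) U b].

Sat(~p) = {t1, t2, t3, t4, t5, t6, t8}
Sat(b & ~p) = {t2, t5}
E[(b & ~p) U b]: least fixpoint, start Z0 = Sat(b) = {t0, t2, t5}, add states in Sat(b & ~p) with some successor in Z. Already a fixed point.
Sat(E[(b & ~p) U b]) = {t0, t2, t5}
EF E[(b & ~p) U b]: least fixpoint, start Z0 = {t0, t2, t5}, add states with some successor in Z. Z1 = {t0, t2, t5, t7}; fixed.
Sat(EF E[(b & ~p) U b]) = {t0, t2, t5, t7}
|Sat(EF E[(b & ~p) U b])| = |{t0, t2, t5, t7}| = 4.

4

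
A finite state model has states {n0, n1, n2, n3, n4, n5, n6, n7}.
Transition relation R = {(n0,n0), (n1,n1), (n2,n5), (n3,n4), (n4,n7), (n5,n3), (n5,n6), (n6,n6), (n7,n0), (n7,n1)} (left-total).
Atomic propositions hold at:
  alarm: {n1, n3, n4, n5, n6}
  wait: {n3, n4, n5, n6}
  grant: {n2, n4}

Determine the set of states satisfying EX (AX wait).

Sat(AX wait) = {s : every successor in {n3, n4, n5, n6}} = {n2, n3, n5, n6}
Sat(EX (AX wait)) = {s : some successor in {n2, n3, n5, n6}} = {n2, n5, n6}

{n2, n5, n6}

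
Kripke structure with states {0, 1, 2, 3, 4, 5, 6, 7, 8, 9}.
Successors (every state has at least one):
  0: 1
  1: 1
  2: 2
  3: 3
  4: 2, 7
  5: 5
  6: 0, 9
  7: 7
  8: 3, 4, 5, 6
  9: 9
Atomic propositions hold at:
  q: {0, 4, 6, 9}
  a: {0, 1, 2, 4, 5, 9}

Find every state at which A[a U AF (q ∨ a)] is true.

{0, 1, 2, 4, 5, 6, 9}

Sat(q ∨ a) = {0, 1, 2, 4, 5, 6, 9}
AF (q ∨ a): least fixpoint, start Z0 = {0, 1, 2, 4, 5, 6, 9}, add states with every successor in Z. Already a fixed point.
Sat(AF (q ∨ a)) = {0, 1, 2, 4, 5, 6, 9}
A[a U AF (q ∨ a)]: least fixpoint, start Z0 = Sat(AF (q ∨ a)) = {0, 1, 2, 4, 5, 6, 9}, add states in Sat(a) with every successor in Z. Already a fixed point.
Sat(A[a U AF (q ∨ a)]) = {0, 1, 2, 4, 5, 6, 9}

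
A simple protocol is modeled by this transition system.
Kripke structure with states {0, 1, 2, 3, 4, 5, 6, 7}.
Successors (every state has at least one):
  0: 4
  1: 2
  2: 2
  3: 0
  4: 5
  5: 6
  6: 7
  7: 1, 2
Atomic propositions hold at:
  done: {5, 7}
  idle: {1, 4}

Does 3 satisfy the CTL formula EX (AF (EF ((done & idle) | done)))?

Yes

Sat(done & idle) = ∅
Sat((done & idle) | done) = {5, 7}
EF ((done & idle) | done): least fixpoint, start Z0 = {5, 7}, add states with some successor in Z. Z1 = {4, 5, 6, 7}; Z2 = {0, 4, 5, 6, 7}; Z3 = {0, 3, 4, 5, 6, 7}; fixed.
Sat(EF ((done & idle) | done)) = {0, 3, 4, 5, 6, 7}
AF (EF ((done & idle) | done)): least fixpoint, start Z0 = {0, 3, 4, 5, 6, 7}, add states with every successor in Z. Already a fixed point.
Sat(AF (EF ((done & idle) | done))) = {0, 3, 4, 5, 6, 7}
Sat(EX (AF (EF ((done & idle) | done)))) = {s : some successor in {0, 3, 4, 5, 6, 7}} = {0, 3, 4, 5, 6}
3 ∈ Sat(EX (AF (EF ((done & idle) | done)))) = {0, 3, 4, 5, 6}, so the formula holds at 3.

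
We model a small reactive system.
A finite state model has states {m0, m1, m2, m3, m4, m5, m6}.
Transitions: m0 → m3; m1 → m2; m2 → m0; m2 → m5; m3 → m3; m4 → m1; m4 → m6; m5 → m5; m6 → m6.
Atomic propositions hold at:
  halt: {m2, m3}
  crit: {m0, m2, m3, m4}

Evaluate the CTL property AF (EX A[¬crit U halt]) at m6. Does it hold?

No

Sat(¬crit) = {m1, m5, m6}
A[¬crit U halt]: least fixpoint, start Z0 = Sat(halt) = {m2, m3}, add states in Sat(¬crit) with every successor in Z. Z1 = {m1, m2, m3}; fixed.
Sat(A[¬crit U halt]) = {m1, m2, m3}
Sat(EX A[¬crit U halt]) = {s : some successor in {m1, m2, m3}} = {m0, m1, m3, m4}
AF (EX A[¬crit U halt]): least fixpoint, start Z0 = {m0, m1, m3, m4}, add states with every successor in Z. Already a fixed point.
Sat(AF (EX A[¬crit U halt])) = {m0, m1, m3, m4}
m6 ∉ Sat(AF (EX A[¬crit U halt])) = {m0, m1, m3, m4}, so the formula does not hold at m6.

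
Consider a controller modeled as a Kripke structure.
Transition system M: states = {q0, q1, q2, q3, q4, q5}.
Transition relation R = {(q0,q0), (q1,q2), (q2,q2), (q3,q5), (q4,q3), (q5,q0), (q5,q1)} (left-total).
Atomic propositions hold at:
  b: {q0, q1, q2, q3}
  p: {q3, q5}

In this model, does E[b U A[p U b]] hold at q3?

A[p U b]: least fixpoint, start Z0 = Sat(b) = {q0, q1, q2, q3}, add states in Sat(p) with every successor in Z. Z1 = {q0, q1, q2, q3, q5}; fixed.
Sat(A[p U b]) = {q0, q1, q2, q3, q5}
E[b U A[p U b]]: least fixpoint, start Z0 = Sat(A[p U b]) = {q0, q1, q2, q3, q5}, add states in Sat(b) with some successor in Z. Already a fixed point.
Sat(E[b U A[p U b]]) = {q0, q1, q2, q3, q5}
q3 ∈ Sat(E[b U A[p U b]]) = {q0, q1, q2, q3, q5}, so the formula holds at q3.

Yes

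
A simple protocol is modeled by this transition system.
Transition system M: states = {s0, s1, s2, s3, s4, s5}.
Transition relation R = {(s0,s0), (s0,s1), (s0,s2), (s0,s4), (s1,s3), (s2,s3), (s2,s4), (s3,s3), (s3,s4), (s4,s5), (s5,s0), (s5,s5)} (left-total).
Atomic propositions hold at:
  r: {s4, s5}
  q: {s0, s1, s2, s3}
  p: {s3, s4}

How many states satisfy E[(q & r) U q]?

4

Sat(q & r) = ∅
E[(q & r) U q]: least fixpoint, start Z0 = Sat(q) = {s0, s1, s2, s3}, add states in Sat(q & r) with some successor in Z. Already a fixed point.
Sat(E[(q & r) U q]) = {s0, s1, s2, s3}
|Sat(E[(q & r) U q])| = |{s0, s1, s2, s3}| = 4.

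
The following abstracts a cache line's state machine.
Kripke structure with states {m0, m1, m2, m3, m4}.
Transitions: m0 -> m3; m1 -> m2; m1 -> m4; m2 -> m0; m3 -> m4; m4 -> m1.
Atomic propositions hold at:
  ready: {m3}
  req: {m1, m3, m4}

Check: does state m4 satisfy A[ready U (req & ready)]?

No

Sat(req & ready) = {m3}
A[ready U (req & ready)]: least fixpoint, start Z0 = Sat((req & ready)) = {m3}, add states in Sat(ready) with every successor in Z. Already a fixed point.
Sat(A[ready U (req & ready)]) = {m3}
m4 ∉ Sat(A[ready U (req & ready)]) = {m3}, so the formula does not hold at m4.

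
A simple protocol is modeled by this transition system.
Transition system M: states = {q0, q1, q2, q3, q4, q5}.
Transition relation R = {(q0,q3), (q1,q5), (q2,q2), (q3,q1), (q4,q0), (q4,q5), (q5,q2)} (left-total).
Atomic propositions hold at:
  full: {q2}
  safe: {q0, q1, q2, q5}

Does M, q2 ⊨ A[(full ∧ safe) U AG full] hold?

Sat(full ∧ safe) = {q2}
AG full: greatest fixpoint, start Z0 = {q2}, keep only states in Sat with every successor in Z. Already a fixed point.
Sat(AG full) = {q2}
A[(full ∧ safe) U AG full]: least fixpoint, start Z0 = Sat(AG full) = {q2}, add states in Sat(full ∧ safe) with every successor in Z. Already a fixed point.
Sat(A[(full ∧ safe) U AG full]) = {q2}
q2 ∈ Sat(A[(full ∧ safe) U AG full]) = {q2}, so the formula holds at q2.

Yes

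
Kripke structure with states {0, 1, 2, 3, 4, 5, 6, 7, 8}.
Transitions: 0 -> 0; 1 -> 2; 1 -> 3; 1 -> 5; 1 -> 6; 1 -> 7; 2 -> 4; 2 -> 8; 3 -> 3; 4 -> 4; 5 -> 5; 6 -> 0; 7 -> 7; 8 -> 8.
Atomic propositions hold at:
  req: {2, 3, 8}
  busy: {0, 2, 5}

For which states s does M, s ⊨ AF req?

AF req: least fixpoint, start Z0 = {2, 3, 8}, add states with every successor in Z. Already a fixed point.
Sat(AF req) = {2, 3, 8}

{2, 3, 8}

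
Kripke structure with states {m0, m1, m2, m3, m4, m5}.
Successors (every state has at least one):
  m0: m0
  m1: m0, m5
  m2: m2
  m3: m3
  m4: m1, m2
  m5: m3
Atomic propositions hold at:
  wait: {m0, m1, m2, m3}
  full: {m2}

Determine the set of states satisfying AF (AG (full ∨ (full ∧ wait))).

Sat(full ∧ wait) = {m2}
Sat(full ∨ (full ∧ wait)) = {m2}
AG (full ∨ (full ∧ wait)): greatest fixpoint, start Z0 = {m2}, keep only states in Sat with every successor in Z. Already a fixed point.
Sat(AG (full ∨ (full ∧ wait))) = {m2}
AF (AG (full ∨ (full ∧ wait))): least fixpoint, start Z0 = {m2}, add states with every successor in Z. Already a fixed point.
Sat(AF (AG (full ∨ (full ∧ wait)))) = {m2}

{m2}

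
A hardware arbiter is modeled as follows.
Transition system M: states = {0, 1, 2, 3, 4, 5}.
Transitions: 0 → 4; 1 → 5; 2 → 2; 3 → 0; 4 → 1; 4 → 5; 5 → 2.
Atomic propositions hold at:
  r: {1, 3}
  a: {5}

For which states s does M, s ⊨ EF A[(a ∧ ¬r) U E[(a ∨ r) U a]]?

{0, 1, 3, 4, 5}

Sat(¬r) = {0, 2, 4, 5}
Sat(a ∧ ¬r) = {5}
Sat(a ∨ r) = {1, 3, 5}
E[(a ∨ r) U a]: least fixpoint, start Z0 = Sat(a) = {5}, add states in Sat(a ∨ r) with some successor in Z. Z1 = {1, 5}; fixed.
Sat(E[(a ∨ r) U a]) = {1, 5}
A[(a ∧ ¬r) U E[(a ∨ r) U a]]: least fixpoint, start Z0 = Sat(E[(a ∨ r) U a]) = {1, 5}, add states in Sat(a ∧ ¬r) with every successor in Z. Already a fixed point.
Sat(A[(a ∧ ¬r) U E[(a ∨ r) U a]]) = {1, 5}
EF A[(a ∧ ¬r) U E[(a ∨ r) U a]]: least fixpoint, start Z0 = {1, 5}, add states with some successor in Z. Z1 = {1, 4, 5}; Z2 = {0, 1, 4, 5}; Z3 = {0, 1, 3, 4, 5}; fixed.
Sat(EF A[(a ∧ ¬r) U E[(a ∨ r) U a]]) = {0, 1, 3, 4, 5}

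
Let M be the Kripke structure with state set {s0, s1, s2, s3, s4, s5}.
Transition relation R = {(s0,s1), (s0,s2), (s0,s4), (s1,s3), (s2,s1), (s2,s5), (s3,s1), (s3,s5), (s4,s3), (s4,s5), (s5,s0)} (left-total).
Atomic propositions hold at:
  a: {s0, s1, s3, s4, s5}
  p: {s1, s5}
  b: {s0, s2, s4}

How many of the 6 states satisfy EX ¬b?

5

Sat(¬b) = {s1, s3, s5}
Sat(EX ¬b) = {s : some successor in {s1, s3, s5}} = {s0, s1, s2, s3, s4}
|Sat(EX ¬b)| = |{s0, s1, s2, s3, s4}| = 5.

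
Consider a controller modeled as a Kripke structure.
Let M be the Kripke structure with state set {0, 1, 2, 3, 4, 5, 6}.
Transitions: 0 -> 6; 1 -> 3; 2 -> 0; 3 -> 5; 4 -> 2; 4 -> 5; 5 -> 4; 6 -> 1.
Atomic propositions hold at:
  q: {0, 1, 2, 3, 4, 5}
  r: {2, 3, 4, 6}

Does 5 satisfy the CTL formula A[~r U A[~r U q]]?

Sat(~r) = {0, 1, 5}
A[~r U q]: least fixpoint, start Z0 = Sat(q) = {0, 1, 2, 3, 4, 5}, add states in Sat(~r) with every successor in Z. Already a fixed point.
Sat(A[~r U q]) = {0, 1, 2, 3, 4, 5}
A[~r U A[~r U q]]: least fixpoint, start Z0 = Sat(A[~r U q]) = {0, 1, 2, 3, 4, 5}, add states in Sat(~r) with every successor in Z. Already a fixed point.
Sat(A[~r U A[~r U q]]) = {0, 1, 2, 3, 4, 5}
5 ∈ Sat(A[~r U A[~r U q]]) = {0, 1, 2, 3, 4, 5}, so the formula holds at 5.

Yes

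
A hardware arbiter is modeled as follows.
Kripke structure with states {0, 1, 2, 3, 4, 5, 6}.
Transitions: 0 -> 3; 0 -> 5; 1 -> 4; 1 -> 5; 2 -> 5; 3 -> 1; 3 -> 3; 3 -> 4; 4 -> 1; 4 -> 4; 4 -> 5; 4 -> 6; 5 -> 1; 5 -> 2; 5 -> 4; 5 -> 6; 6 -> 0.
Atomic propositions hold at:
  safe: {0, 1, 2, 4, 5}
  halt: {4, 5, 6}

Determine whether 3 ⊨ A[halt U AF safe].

AF safe: least fixpoint, start Z0 = {0, 1, 2, 4, 5}, add states with every successor in Z. Z1 = {0, 1, 2, 4, 5, 6}; fixed.
Sat(AF safe) = {0, 1, 2, 4, 5, 6}
A[halt U AF safe]: least fixpoint, start Z0 = Sat(AF safe) = {0, 1, 2, 4, 5, 6}, add states in Sat(halt) with every successor in Z. Already a fixed point.
Sat(A[halt U AF safe]) = {0, 1, 2, 4, 5, 6}
3 ∉ Sat(A[halt U AF safe]) = {0, 1, 2, 4, 5, 6}, so the formula does not hold at 3.

No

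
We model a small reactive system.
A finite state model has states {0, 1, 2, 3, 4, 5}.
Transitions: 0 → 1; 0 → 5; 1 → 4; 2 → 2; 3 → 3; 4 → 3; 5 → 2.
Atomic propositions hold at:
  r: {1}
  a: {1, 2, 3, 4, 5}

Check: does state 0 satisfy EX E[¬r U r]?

Sat(¬r) = {0, 2, 3, 4, 5}
E[¬r U r]: least fixpoint, start Z0 = Sat(r) = {1}, add states in Sat(¬r) with some successor in Z. Z1 = {0, 1}; fixed.
Sat(E[¬r U r]) = {0, 1}
Sat(EX E[¬r U r]) = {s : some successor in {0, 1}} = {0}
0 ∈ Sat(EX E[¬r U r]) = {0}, so the formula holds at 0.

Yes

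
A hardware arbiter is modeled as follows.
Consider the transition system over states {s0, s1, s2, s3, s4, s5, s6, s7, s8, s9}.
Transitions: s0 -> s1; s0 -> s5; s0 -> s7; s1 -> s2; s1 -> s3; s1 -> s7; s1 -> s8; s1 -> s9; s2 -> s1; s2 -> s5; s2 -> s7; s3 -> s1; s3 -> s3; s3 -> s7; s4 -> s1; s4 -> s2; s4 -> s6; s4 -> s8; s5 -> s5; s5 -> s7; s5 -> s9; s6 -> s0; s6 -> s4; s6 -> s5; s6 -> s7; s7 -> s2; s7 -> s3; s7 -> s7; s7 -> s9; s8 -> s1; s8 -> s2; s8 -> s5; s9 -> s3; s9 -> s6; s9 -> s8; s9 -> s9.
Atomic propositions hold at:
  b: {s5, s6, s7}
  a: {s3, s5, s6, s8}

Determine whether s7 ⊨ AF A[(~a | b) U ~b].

Sat(~a) = {s0, s1, s2, s4, s7, s9}
Sat(~a | b) = {s0, s1, s2, s4, s5, s6, s7, s9}
Sat(~b) = {s0, s1, s2, s3, s4, s8, s9}
A[(~a | b) U ~b]: least fixpoint, start Z0 = Sat(~b) = {s0, s1, s2, s3, s4, s8, s9}, add states in Sat(~a | b) with every successor in Z. Already a fixed point.
Sat(A[(~a | b) U ~b]) = {s0, s1, s2, s3, s4, s8, s9}
AF A[(~a | b) U ~b]: least fixpoint, start Z0 = {s0, s1, s2, s3, s4, s8, s9}, add states with every successor in Z. Already a fixed point.
Sat(AF A[(~a | b) U ~b]) = {s0, s1, s2, s3, s4, s8, s9}
s7 ∉ Sat(AF A[(~a | b) U ~b]) = {s0, s1, s2, s3, s4, s8, s9}, so the formula does not hold at s7.

No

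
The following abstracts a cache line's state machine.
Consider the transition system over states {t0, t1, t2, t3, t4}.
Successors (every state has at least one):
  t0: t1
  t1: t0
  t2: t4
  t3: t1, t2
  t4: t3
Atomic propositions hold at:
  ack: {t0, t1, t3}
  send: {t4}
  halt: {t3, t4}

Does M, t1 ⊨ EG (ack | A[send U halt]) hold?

A[send U halt]: least fixpoint, start Z0 = Sat(halt) = {t3, t4}, add states in Sat(send) with every successor in Z. Already a fixed point.
Sat(A[send U halt]) = {t3, t4}
Sat(ack | A[send U halt]) = {t0, t1, t3, t4}
EG (ack | A[send U halt]): greatest fixpoint, start Z0 = {t0, t1, t3, t4}, keep only states in Sat with some successor in Z. Already a fixed point.
Sat(EG (ack | A[send U halt])) = {t0, t1, t3, t4}
t1 ∈ Sat(EG (ack | A[send U halt])) = {t0, t1, t3, t4}, so the formula holds at t1.

Yes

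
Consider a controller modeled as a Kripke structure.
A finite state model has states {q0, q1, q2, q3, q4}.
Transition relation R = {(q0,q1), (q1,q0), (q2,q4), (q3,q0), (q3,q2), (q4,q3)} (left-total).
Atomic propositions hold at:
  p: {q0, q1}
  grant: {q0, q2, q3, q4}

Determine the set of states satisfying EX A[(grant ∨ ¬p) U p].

{q0, q1, q3}

Sat(¬p) = {q2, q3, q4}
Sat(grant ∨ ¬p) = {q0, q2, q3, q4}
A[(grant ∨ ¬p) U p]: least fixpoint, start Z0 = Sat(p) = {q0, q1}, add states in Sat(grant ∨ ¬p) with every successor in Z. Already a fixed point.
Sat(A[(grant ∨ ¬p) U p]) = {q0, q1}
Sat(EX A[(grant ∨ ¬p) U p]) = {s : some successor in {q0, q1}} = {q0, q1, q3}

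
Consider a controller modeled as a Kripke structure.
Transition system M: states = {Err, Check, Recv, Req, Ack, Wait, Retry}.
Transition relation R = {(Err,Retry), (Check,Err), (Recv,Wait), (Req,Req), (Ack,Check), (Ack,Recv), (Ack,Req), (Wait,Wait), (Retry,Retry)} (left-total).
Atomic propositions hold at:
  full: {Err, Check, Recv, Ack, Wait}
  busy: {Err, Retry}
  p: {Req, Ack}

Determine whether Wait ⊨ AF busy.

AF busy: least fixpoint, start Z0 = {Err, Retry}, add states with every successor in Z. Z1 = {Err, Check, Retry}; fixed.
Sat(AF busy) = {Err, Check, Retry}
Wait ∉ Sat(AF busy) = {Err, Check, Retry}, so the formula does not hold at Wait.

No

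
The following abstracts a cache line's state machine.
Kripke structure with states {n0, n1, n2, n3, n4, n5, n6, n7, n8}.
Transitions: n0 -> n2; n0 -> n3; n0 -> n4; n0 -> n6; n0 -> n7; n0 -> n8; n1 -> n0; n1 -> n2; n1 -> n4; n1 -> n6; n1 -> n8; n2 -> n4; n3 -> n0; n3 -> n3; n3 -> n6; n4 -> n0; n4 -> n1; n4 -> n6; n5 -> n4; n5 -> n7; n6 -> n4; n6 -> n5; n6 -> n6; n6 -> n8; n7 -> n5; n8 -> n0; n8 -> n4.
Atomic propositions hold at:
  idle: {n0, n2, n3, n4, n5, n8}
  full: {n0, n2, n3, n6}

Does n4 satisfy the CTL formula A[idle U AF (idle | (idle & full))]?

Sat(idle & full) = {n0, n2, n3}
Sat(idle | (idle & full)) = {n0, n2, n3, n4, n5, n8}
AF (idle | (idle & full)): least fixpoint, start Z0 = {n0, n2, n3, n4, n5, n8}, add states with every successor in Z. Z1 = {n0, n2, n3, n4, n5, n7, n8}; fixed.
Sat(AF (idle | (idle & full))) = {n0, n2, n3, n4, n5, n7, n8}
A[idle U AF (idle | (idle & full))]: least fixpoint, start Z0 = Sat(AF (idle | (idle & full))) = {n0, n2, n3, n4, n5, n7, n8}, add states in Sat(idle) with every successor in Z. Already a fixed point.
Sat(A[idle U AF (idle | (idle & full))]) = {n0, n2, n3, n4, n5, n7, n8}
n4 ∈ Sat(A[idle U AF (idle | (idle & full))]) = {n0, n2, n3, n4, n5, n7, n8}, so the formula holds at n4.

Yes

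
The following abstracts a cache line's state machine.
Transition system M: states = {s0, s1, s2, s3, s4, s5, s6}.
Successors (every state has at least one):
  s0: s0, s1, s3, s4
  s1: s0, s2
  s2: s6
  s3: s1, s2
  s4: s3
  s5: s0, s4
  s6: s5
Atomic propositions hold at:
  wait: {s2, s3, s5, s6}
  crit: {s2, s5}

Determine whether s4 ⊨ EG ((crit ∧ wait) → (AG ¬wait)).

Sat(crit ∧ wait) = {s2, s5}
Sat(¬wait) = {s0, s1, s4}
AG ¬wait: greatest fixpoint, start Z0 = {s0, s1, s4}, keep only states in Sat with every successor in Z. Z1 = ∅; fixed.
Sat(AG ¬wait) = ∅
Sat((crit ∧ wait) → (AG ¬wait)) = {s0, s1, s3, s4, s6}
EG ((crit ∧ wait) → (AG ¬wait)): greatest fixpoint, start Z0 = {s0, s1, s3, s4, s6}, keep only states in Sat with some successor in Z. Z1 = {s0, s1, s3, s4}; fixed.
Sat(EG ((crit ∧ wait) → (AG ¬wait))) = {s0, s1, s3, s4}
s4 ∈ Sat(EG ((crit ∧ wait) → (AG ¬wait))) = {s0, s1, s3, s4}, so the formula holds at s4.

Yes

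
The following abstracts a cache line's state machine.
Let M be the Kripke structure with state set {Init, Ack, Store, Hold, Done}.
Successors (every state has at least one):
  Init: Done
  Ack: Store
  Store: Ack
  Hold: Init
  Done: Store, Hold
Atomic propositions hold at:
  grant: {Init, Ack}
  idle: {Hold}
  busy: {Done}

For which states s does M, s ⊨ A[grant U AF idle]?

{Hold}

AF idle: least fixpoint, start Z0 = {Hold}, add states with every successor in Z. Already a fixed point.
Sat(AF idle) = {Hold}
A[grant U AF idle]: least fixpoint, start Z0 = Sat(AF idle) = {Hold}, add states in Sat(grant) with every successor in Z. Already a fixed point.
Sat(A[grant U AF idle]) = {Hold}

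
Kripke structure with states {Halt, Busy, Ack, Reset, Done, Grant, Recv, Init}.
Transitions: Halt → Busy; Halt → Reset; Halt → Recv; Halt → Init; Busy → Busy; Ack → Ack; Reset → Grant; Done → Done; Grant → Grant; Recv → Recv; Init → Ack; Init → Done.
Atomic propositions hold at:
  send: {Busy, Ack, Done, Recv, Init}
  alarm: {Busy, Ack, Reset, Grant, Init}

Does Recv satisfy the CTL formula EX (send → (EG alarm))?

No

EG alarm: greatest fixpoint, start Z0 = {Busy, Ack, Reset, Grant, Init}, keep only states in Sat with some successor in Z. Already a fixed point.
Sat(EG alarm) = {Busy, Ack, Reset, Grant, Init}
Sat(send → (EG alarm)) = {Halt, Busy, Ack, Reset, Grant, Init}
Sat(EX (send → (EG alarm))) = {s : some successor in {Halt, Busy, Ack, Reset, Grant, Init}} = {Halt, Busy, Ack, Reset, Grant, Init}
Recv ∉ Sat(EX (send → (EG alarm))) = {Halt, Busy, Ack, Reset, Grant, Init}, so the formula does not hold at Recv.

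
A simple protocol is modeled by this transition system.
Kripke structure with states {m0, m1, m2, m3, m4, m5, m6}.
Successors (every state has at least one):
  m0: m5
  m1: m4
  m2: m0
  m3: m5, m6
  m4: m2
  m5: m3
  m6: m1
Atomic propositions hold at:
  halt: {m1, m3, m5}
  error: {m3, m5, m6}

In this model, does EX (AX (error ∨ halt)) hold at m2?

Yes

Sat(error ∨ halt) = {m1, m3, m5, m6}
Sat(AX (error ∨ halt)) = {s : every successor in {m1, m3, m5, m6}} = {m0, m3, m5, m6}
Sat(EX (AX (error ∨ halt))) = {s : some successor in {m0, m3, m5, m6}} = {m0, m2, m3, m5}
m2 ∈ Sat(EX (AX (error ∨ halt))) = {m0, m2, m3, m5}, so the formula holds at m2.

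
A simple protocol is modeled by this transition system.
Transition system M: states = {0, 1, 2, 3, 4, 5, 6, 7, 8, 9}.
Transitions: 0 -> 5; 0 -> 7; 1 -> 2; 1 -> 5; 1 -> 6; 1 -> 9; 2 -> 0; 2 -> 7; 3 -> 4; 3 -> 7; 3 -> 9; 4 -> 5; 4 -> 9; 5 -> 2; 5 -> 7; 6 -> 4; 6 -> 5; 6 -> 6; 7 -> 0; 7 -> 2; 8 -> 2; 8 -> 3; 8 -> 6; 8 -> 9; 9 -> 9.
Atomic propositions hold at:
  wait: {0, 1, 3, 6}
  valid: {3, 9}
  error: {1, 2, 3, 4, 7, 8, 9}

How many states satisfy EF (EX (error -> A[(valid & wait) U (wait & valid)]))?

9

Sat(valid & wait) = {3}
Sat(wait & valid) = {3}
A[(valid & wait) U (wait & valid)]: least fixpoint, start Z0 = Sat((wait & valid)) = {3}, add states in Sat(valid & wait) with every successor in Z. Already a fixed point.
Sat(A[(valid & wait) U (wait & valid)]) = {3}
Sat(error -> A[(valid & wait) U (wait & valid)]) = {0, 3, 5, 6}
Sat(EX (error -> A[(valid & wait) U (wait & valid)])) = {s : some successor in {0, 3, 5, 6}} = {0, 1, 2, 4, 6, 7, 8}
EF (EX (error -> A[(valid & wait) U (wait & valid)])): least fixpoint, start Z0 = {0, 1, 2, 4, 6, 7, 8}, add states with some successor in Z. Z1 = {0, 1, 2, 3, 4, 5, 6, 7, 8}; fixed.
Sat(EF (EX (error -> A[(valid & wait) U (wait & valid)]))) = {0, 1, 2, 3, 4, 5, 6, 7, 8}
|Sat(EF (EX (error -> A[(valid & wait) U (wait & valid)])))| = |{0, 1, 2, 3, 4, 5, 6, 7, 8}| = 9.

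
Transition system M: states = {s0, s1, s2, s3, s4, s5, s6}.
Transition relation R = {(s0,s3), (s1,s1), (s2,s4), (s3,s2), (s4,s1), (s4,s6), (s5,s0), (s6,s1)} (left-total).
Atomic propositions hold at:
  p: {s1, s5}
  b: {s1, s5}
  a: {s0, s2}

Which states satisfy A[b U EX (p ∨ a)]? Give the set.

{s1, s3, s4, s5, s6}

Sat(p ∨ a) = {s0, s1, s2, s5}
Sat(EX (p ∨ a)) = {s : some successor in {s0, s1, s2, s5}} = {s1, s3, s4, s5, s6}
A[b U EX (p ∨ a)]: least fixpoint, start Z0 = Sat(EX (p ∨ a)) = {s1, s3, s4, s5, s6}, add states in Sat(b) with every successor in Z. Already a fixed point.
Sat(A[b U EX (p ∨ a)]) = {s1, s3, s4, s5, s6}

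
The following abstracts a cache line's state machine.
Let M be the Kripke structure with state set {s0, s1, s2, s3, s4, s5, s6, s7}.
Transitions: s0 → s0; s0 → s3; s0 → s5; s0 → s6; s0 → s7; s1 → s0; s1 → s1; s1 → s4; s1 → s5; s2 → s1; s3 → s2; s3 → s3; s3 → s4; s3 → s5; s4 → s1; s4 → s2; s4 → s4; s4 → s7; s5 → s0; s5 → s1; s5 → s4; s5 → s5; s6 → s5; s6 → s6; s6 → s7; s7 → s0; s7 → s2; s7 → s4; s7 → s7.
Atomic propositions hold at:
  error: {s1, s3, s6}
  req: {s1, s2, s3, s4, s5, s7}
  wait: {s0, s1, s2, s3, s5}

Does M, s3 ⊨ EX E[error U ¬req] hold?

No

Sat(¬req) = {s0, s6}
E[error U ¬req]: least fixpoint, start Z0 = Sat(¬req) = {s0, s6}, add states in Sat(error) with some successor in Z. Z1 = {s0, s1, s6}; fixed.
Sat(E[error U ¬req]) = {s0, s1, s6}
Sat(EX E[error U ¬req]) = {s : some successor in {s0, s1, s6}} = {s0, s1, s2, s4, s5, s6, s7}
s3 ∉ Sat(EX E[error U ¬req]) = {s0, s1, s2, s4, s5, s6, s7}, so the formula does not hold at s3.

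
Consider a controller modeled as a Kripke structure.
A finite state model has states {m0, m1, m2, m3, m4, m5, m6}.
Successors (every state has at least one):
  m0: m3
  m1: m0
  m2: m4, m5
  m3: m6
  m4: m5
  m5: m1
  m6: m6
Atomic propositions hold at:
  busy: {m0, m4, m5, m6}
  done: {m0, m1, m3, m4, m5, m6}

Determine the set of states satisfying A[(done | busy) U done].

{m0, m1, m3, m4, m5, m6}

Sat(done | busy) = {m0, m1, m3, m4, m5, m6}
A[(done | busy) U done]: least fixpoint, start Z0 = Sat(done) = {m0, m1, m3, m4, m5, m6}, add states in Sat(done | busy) with every successor in Z. Already a fixed point.
Sat(A[(done | busy) U done]) = {m0, m1, m3, m4, m5, m6}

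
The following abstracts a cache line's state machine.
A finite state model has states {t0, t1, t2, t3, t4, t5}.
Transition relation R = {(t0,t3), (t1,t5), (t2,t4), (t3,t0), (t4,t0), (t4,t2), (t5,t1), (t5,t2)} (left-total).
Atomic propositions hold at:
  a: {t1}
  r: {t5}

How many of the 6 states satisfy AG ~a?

Sat(~a) = {t0, t2, t3, t4, t5}
AG ~a: greatest fixpoint, start Z0 = {t0, t2, t3, t4, t5}, keep only states in Sat with every successor in Z. Z1 = {t0, t2, t3, t4}; fixed.
Sat(AG ~a) = {t0, t2, t3, t4}
|Sat(AG ~a)| = |{t0, t2, t3, t4}| = 4.

4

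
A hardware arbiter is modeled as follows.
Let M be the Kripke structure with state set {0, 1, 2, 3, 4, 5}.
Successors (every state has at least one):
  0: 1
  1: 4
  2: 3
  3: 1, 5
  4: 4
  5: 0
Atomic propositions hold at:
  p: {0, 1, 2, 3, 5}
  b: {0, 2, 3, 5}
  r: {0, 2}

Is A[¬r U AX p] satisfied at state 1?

No

Sat(¬r) = {1, 3, 4, 5}
Sat(AX p) = {s : every successor in {0, 1, 2, 3, 5}} = {0, 2, 3, 5}
A[¬r U AX p]: least fixpoint, start Z0 = Sat(AX p) = {0, 2, 3, 5}, add states in Sat(¬r) with every successor in Z. Already a fixed point.
Sat(A[¬r U AX p]) = {0, 2, 3, 5}
1 ∉ Sat(A[¬r U AX p]) = {0, 2, 3, 5}, so the formula does not hold at 1.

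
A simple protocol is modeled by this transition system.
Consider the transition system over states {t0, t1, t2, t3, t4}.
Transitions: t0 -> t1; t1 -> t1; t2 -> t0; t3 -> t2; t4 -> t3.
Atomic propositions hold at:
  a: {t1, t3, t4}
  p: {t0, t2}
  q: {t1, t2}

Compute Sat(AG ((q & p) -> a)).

{t0, t1}

Sat(q & p) = {t2}
Sat((q & p) -> a) = {t0, t1, t3, t4}
AG ((q & p) -> a): greatest fixpoint, start Z0 = {t0, t1, t3, t4}, keep only states in Sat with every successor in Z. Z1 = {t0, t1, t4}; Z2 = {t0, t1}; fixed.
Sat(AG ((q & p) -> a)) = {t0, t1}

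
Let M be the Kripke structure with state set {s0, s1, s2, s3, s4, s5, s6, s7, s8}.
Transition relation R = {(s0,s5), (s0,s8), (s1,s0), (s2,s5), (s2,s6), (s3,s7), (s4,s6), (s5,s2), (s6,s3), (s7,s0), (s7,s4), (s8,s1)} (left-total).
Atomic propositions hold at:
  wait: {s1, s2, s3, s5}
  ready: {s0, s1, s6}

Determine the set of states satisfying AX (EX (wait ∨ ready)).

{s0, s1, s2, s3, s4, s5, s7, s8}

Sat(wait ∨ ready) = {s0, s1, s2, s3, s5, s6}
Sat(EX (wait ∨ ready)) = {s : some successor in {s0, s1, s2, s3, s5, s6}} = {s0, s1, s2, s4, s5, s6, s7, s8}
Sat(AX (EX (wait ∨ ready))) = {s : every successor in {s0, s1, s2, s4, s5, s6, s7, s8}} = {s0, s1, s2, s3, s4, s5, s7, s8}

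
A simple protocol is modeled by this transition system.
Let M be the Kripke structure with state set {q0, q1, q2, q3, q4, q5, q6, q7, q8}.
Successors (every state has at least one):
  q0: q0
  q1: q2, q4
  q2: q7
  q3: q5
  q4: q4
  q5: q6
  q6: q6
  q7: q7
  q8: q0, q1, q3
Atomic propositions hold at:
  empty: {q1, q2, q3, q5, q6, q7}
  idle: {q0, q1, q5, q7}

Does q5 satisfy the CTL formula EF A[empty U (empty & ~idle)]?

Yes

Sat(~idle) = {q2, q3, q4, q6, q8}
Sat(empty & ~idle) = {q2, q3, q6}
A[empty U (empty & ~idle)]: least fixpoint, start Z0 = Sat((empty & ~idle)) = {q2, q3, q6}, add states in Sat(empty) with every successor in Z. Z1 = {q2, q3, q5, q6}; fixed.
Sat(A[empty U (empty & ~idle)]) = {q2, q3, q5, q6}
EF A[empty U (empty & ~idle)]: least fixpoint, start Z0 = {q2, q3, q5, q6}, add states with some successor in Z. Z1 = {q1, q2, q3, q5, q6, q8}; fixed.
Sat(EF A[empty U (empty & ~idle)]) = {q1, q2, q3, q5, q6, q8}
q5 ∈ Sat(EF A[empty U (empty & ~idle)]) = {q1, q2, q3, q5, q6, q8}, so the formula holds at q5.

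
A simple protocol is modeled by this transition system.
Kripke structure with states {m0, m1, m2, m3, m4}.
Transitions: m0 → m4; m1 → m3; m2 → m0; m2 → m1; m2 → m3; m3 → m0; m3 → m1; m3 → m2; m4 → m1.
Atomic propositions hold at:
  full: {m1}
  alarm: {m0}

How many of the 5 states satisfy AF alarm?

AF alarm: least fixpoint, start Z0 = {m0}, add states with every successor in Z. Already a fixed point.
Sat(AF alarm) = {m0}
|Sat(AF alarm)| = |{m0}| = 1.

1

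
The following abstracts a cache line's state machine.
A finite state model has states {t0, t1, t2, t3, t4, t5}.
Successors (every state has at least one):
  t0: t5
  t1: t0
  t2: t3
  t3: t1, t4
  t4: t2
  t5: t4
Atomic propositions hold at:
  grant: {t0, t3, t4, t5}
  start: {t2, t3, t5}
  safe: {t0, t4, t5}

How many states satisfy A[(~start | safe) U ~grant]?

5

Sat(~start) = {t0, t1, t4}
Sat(~start | safe) = {t0, t1, t4, t5}
Sat(~grant) = {t1, t2}
A[(~start | safe) U ~grant]: least fixpoint, start Z0 = Sat(~grant) = {t1, t2}, add states in Sat(~start | safe) with every successor in Z. Z1 = {t1, t2, t4}; Z2 = {t1, t2, t4, t5}; Z3 = {t0, t1, t2, t4, t5}; fixed.
Sat(A[(~start | safe) U ~grant]) = {t0, t1, t2, t4, t5}
|Sat(A[(~start | safe) U ~grant])| = |{t0, t1, t2, t4, t5}| = 5.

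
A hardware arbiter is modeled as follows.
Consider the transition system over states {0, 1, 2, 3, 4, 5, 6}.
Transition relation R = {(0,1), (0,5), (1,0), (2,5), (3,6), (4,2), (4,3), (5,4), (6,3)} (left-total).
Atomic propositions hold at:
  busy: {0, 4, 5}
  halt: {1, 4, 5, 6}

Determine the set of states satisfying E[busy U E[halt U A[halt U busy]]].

{0, 1, 4, 5}

A[halt U busy]: least fixpoint, start Z0 = Sat(busy) = {0, 4, 5}, add states in Sat(halt) with every successor in Z. Z1 = {0, 1, 4, 5}; fixed.
Sat(A[halt U busy]) = {0, 1, 4, 5}
E[halt U A[halt U busy]]: least fixpoint, start Z0 = Sat(A[halt U busy]) = {0, 1, 4, 5}, add states in Sat(halt) with some successor in Z. Already a fixed point.
Sat(E[halt U A[halt U busy]]) = {0, 1, 4, 5}
E[busy U E[halt U A[halt U busy]]]: least fixpoint, start Z0 = Sat(E[halt U A[halt U busy]]) = {0, 1, 4, 5}, add states in Sat(busy) with some successor in Z. Already a fixed point.
Sat(E[busy U E[halt U A[halt U busy]]]) = {0, 1, 4, 5}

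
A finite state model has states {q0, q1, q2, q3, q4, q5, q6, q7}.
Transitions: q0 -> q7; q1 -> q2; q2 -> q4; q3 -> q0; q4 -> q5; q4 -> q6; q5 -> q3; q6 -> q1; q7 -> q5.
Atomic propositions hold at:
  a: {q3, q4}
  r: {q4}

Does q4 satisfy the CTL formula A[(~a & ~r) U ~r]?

Sat(~a) = {q0, q1, q2, q5, q6, q7}
Sat(~r) = {q0, q1, q2, q3, q5, q6, q7}
Sat(~a & ~r) = {q0, q1, q2, q5, q6, q7}
A[(~a & ~r) U ~r]: least fixpoint, start Z0 = Sat(~r) = {q0, q1, q2, q3, q5, q6, q7}, add states in Sat(~a & ~r) with every successor in Z. Already a fixed point.
Sat(A[(~a & ~r) U ~r]) = {q0, q1, q2, q3, q5, q6, q7}
q4 ∉ Sat(A[(~a & ~r) U ~r]) = {q0, q1, q2, q3, q5, q6, q7}, so the formula does not hold at q4.

No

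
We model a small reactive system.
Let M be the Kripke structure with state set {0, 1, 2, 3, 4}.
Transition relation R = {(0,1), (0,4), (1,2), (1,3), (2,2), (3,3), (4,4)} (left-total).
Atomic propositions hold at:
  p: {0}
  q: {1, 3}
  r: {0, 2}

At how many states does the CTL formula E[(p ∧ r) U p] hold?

Sat(p ∧ r) = {0}
E[(p ∧ r) U p]: least fixpoint, start Z0 = Sat(p) = {0}, add states in Sat(p ∧ r) with some successor in Z. Already a fixed point.
Sat(E[(p ∧ r) U p]) = {0}
|Sat(E[(p ∧ r) U p])| = |{0}| = 1.

1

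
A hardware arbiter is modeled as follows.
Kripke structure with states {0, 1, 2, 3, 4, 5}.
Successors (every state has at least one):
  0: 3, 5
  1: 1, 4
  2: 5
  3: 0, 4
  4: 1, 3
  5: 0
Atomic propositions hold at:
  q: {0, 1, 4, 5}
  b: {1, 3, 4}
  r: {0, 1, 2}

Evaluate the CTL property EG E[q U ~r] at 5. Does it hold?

Yes

Sat(~r) = {3, 4, 5}
E[q U ~r]: least fixpoint, start Z0 = Sat(~r) = {3, 4, 5}, add states in Sat(q) with some successor in Z. Z1 = {0, 1, 3, 4, 5}; fixed.
Sat(E[q U ~r]) = {0, 1, 3, 4, 5}
EG E[q U ~r]: greatest fixpoint, start Z0 = {0, 1, 3, 4, 5}, keep only states in Sat with some successor in Z. Already a fixed point.
Sat(EG E[q U ~r]) = {0, 1, 3, 4, 5}
5 ∈ Sat(EG E[q U ~r]) = {0, 1, 3, 4, 5}, so the formula holds at 5.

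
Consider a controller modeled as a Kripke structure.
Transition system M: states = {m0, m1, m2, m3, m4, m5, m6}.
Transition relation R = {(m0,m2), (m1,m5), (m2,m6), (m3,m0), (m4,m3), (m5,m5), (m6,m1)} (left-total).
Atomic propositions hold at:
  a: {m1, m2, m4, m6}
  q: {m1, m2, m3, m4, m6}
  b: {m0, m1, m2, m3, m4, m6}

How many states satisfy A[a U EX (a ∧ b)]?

Sat(a ∧ b) = {m1, m2, m4, m6}
Sat(EX (a ∧ b)) = {s : some successor in {m1, m2, m4, m6}} = {m0, m2, m6}
A[a U EX (a ∧ b)]: least fixpoint, start Z0 = Sat(EX (a ∧ b)) = {m0, m2, m6}, add states in Sat(a) with every successor in Z. Already a fixed point.
Sat(A[a U EX (a ∧ b)]) = {m0, m2, m6}
|Sat(A[a U EX (a ∧ b)])| = |{m0, m2, m6}| = 3.

3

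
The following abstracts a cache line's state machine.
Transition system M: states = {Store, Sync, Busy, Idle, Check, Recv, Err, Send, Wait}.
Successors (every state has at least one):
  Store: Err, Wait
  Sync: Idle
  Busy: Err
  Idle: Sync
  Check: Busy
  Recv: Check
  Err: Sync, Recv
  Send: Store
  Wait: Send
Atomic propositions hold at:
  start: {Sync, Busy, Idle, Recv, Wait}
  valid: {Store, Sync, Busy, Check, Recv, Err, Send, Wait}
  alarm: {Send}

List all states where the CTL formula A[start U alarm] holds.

{Send, Wait}

A[start U alarm]: least fixpoint, start Z0 = Sat(alarm) = {Send}, add states in Sat(start) with every successor in Z. Z1 = {Send, Wait}; fixed.
Sat(A[start U alarm]) = {Send, Wait}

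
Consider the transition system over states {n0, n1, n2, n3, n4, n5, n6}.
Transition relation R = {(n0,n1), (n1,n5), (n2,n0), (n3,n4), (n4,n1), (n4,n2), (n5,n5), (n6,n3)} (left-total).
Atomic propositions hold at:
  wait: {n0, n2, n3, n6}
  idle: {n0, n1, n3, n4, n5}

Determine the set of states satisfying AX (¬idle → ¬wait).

Sat(¬idle) = {n2, n6}
Sat(¬wait) = {n1, n4, n5}
Sat(¬idle → ¬wait) = {n0, n1, n3, n4, n5}
Sat(AX (¬idle → ¬wait)) = {s : every successor in {n0, n1, n3, n4, n5}} = {n0, n1, n2, n3, n5, n6}

{n0, n1, n2, n3, n5, n6}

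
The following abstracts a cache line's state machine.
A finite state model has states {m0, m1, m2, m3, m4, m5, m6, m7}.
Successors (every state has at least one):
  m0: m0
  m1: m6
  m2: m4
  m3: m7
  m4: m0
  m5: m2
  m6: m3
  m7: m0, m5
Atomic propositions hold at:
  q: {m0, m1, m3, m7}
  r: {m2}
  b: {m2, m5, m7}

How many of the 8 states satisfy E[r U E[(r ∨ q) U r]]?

1

Sat(r ∨ q) = {m0, m1, m2, m3, m7}
E[(r ∨ q) U r]: least fixpoint, start Z0 = Sat(r) = {m2}, add states in Sat(r ∨ q) with some successor in Z. Already a fixed point.
Sat(E[(r ∨ q) U r]) = {m2}
E[r U E[(r ∨ q) U r]]: least fixpoint, start Z0 = Sat(E[(r ∨ q) U r]) = {m2}, add states in Sat(r) with some successor in Z. Already a fixed point.
Sat(E[r U E[(r ∨ q) U r]]) = {m2}
|Sat(E[r U E[(r ∨ q) U r]])| = |{m2}| = 1.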